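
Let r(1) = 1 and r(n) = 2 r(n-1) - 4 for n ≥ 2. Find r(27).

The fixed point is -4/(1 - 2) = 4, so r(n) - 4 = 2(r(n-1) - 4).
Hence r(n) = -3·2^{n-1} + 4.
r(27) = -3·2^{26} + 4 = -3·67108864 + 4 = -201326588.

-201326588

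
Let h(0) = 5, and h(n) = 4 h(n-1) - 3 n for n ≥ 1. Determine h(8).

240308

h(1) = 4·5 - 3 = 17
h(2) = 4·17 - 6 = 62
h(3) = 4·62 - 9 = 239
h(4) = 4·239 - 12 = 944
h(5) = 4·944 - 15 = 3761
h(6) = 4·3761 - 18 = 15026
h(7) = 4·15026 - 21 = 60083
h(8) = 4·60083 - 24 = 240308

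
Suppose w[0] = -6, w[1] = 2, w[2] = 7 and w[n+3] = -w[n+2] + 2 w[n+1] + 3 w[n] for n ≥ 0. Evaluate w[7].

-82

w[3] = -7 + 2*2 + 3*(-6) = -21
w[4] = -(-21) + 2*7 + 3*2 = 41
w[5] = -41 + 2*(-21) + 3*7 = -62
w[6] = -(-62) + 2*41 + 3*(-21) = 81
w[7] = -81 + 2*(-62) + 3*41 = -82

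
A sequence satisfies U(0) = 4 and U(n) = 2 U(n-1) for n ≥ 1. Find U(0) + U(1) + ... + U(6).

U(1) = 2(4) = 8
U(2) = 2(8) = 16
U(3) = 2(16) = 32
U(4) = 2(32) = 64
U(5) = 2(64) = 128
U(6) = 2(128) = 256
Sum = 4 + 8 + 16 + 32 + 64 + 128 + 256 = 508

508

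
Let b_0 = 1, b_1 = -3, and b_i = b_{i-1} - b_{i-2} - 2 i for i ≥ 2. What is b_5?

b_2 = (-3) - 1 - 4 = -8
b_3 = (-8) - (-3) - 6 = -11
b_4 = (-11) - (-8) - 8 = -11
b_5 = (-11) - (-11) - 10 = -10

-10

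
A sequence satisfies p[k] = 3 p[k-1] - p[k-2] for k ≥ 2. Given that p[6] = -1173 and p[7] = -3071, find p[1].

-7

Rearranging, p[k-2] = -(p[k] - 3 p[k-1]).
p[5] = -(-3071 - 3·(-1173)) = -448
p[4] = -(-1173 - 3·(-448)) = -171
p[3] = -(-448 - 3·(-171)) = -65
p[2] = -(-171 - 3·(-65)) = -24
p[1] = -(-65 - 3·(-24)) = -7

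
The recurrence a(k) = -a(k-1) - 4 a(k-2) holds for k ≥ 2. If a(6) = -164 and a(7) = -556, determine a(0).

Rearranging, a(k-2) = (a(k) + a(k-1)) / -4.
a(5) = (-556 + (-164)) / -4 = -720/-4 = 180
a(4) = (-164 + 180) / -4 = 16/-4 = -4
a(3) = (180 + (-4)) / -4 = 176/-4 = -44
a(2) = (-4 + (-44)) / -4 = -48/-4 = 12
a(1) = (-44 + 12) / -4 = -32/-4 = 8
a(0) = (12 + 8) / -4 = 20/-4 = -5

-5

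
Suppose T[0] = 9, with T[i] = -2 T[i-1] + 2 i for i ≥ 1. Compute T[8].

2196

T[1] = -2(9) + 2 = -16
T[2] = -2(-16) + 4 = 36
T[3] = -2(36) + 6 = -66
T[4] = -2(-66) + 8 = 140
T[5] = -2(140) + 10 = -270
T[6] = -2(-270) + 12 = 552
T[7] = -2(552) + 14 = -1090
T[8] = -2(-1090) + 16 = 2196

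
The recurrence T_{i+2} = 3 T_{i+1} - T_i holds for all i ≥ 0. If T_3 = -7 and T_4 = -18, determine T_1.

-2

Rearranging, T_{i-2} = -(T_i - 3 T_{i-1}).
T_2 = -(-18 - 3*(-7)) = -3
T_1 = -(-7 - 3*(-3)) = -2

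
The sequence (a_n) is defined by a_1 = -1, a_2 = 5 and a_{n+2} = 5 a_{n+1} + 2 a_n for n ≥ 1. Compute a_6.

a_3 = 5·5 + 2·(-1) = 23
a_4 = 5·23 + 2·5 = 125
a_5 = 5·125 + 2·23 = 671
a_6 = 5·671 + 2·125 = 3605

3605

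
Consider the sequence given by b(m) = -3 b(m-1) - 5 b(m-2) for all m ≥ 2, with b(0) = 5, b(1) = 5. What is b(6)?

1085

b(2) = -3·5 - 5·5 = -40
b(3) = -3·(-40) - 5·5 = 95
b(4) = -3·95 - 5·(-40) = -85
b(5) = -3·(-85) - 5·95 = -220
b(6) = -3·(-220) - 5·(-85) = 1085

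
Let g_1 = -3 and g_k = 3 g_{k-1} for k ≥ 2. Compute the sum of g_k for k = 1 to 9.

g_2 = 3*(-3) = -9
g_3 = 3*(-9) = -27
g_4 = 3*(-27) = -81
g_5 = 3*(-81) = -243
g_6 = 3*(-243) = -729
g_7 = 3*(-729) = -2187
g_8 = 3*(-2187) = -6561
g_9 = 3*(-6561) = -19683
Sum = (-3) + (-9) + (-27) + (-81) + (-243) + (-729) + (-2187) + (-6561) + (-19683) = -29523

-29523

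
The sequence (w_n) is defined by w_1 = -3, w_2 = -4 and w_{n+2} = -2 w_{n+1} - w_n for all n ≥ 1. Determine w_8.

-46

w_3 = -2(-4) - (-3) = 11
w_4 = -2(11) - (-4) = -18
w_5 = -2(-18) - 11 = 25
w_6 = -2(25) - (-18) = -32
w_7 = -2(-32) - 25 = 39
w_8 = -2(39) - (-32) = -46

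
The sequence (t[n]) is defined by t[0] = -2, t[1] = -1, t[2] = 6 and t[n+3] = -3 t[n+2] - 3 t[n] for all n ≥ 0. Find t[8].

t[3] = -3(6) - 3(-2) = -12
t[4] = -3(-12) - 3(-1) = 39
t[5] = -3(39) - 3(6) = -135
t[6] = -3(-135) - 3(-12) = 441
t[7] = -3(441) - 3(39) = -1440
t[8] = -3(-1440) - 3(-135) = 4725

4725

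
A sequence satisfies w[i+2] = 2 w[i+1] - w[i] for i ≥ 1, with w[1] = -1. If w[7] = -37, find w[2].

Let w[2] = x.
w[3] = 1 + 2x
w[4] = 2 + 3x
w[5] = 3 + 4x
w[6] = 4 + 5x
w[7] = 5 + 6x
So 5 + 6x = -37, giving x = -7.

-7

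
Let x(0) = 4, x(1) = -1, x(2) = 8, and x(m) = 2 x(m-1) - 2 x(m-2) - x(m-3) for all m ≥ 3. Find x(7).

-113

x(3) = 2(8) - 2(-1) - 4 = 14
x(4) = 2(14) - 2(8) - (-1) = 13
x(5) = 2(13) - 2(14) - 8 = -10
x(6) = 2(-10) - 2(13) - 14 = -60
x(7) = 2(-60) - 2(-10) - 13 = -113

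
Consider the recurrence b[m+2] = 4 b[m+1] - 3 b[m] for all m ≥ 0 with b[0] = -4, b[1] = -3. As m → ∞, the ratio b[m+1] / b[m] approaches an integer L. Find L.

The characteristic equation is r^2 - 4r + 3 = 0, which factors as (r - 3)(r - 1) = 0.
So the roots are 3 and 1. Since |3| > |1| and the coefficient of 3^m is non-zero, the ratio tends to 3.

3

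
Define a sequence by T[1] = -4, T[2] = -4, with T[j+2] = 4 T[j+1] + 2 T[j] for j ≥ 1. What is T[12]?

-16017024

T[3] = 4*(-4) + 2*(-4) = -24
T[4] = 4*(-24) + 2*(-4) = -104
T[5] = 4*(-104) + 2*(-24) = -464
T[6] = 4*(-464) + 2*(-104) = -2064
T[7] = 4*(-2064) + 2*(-464) = -9184
T[8] = 4*(-9184) + 2*(-2064) = -40864
T[9] = 4*(-40864) + 2*(-9184) = -181824
T[10] = 4*(-181824) + 2*(-40864) = -809024
T[11] = 4*(-809024) + 2*(-181824) = -3599744
T[12] = 4*(-3599744) + 2*(-809024) = -16017024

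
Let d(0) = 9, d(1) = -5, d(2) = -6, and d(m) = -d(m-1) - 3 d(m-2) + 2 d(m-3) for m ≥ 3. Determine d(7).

d(3) = -(-6) - 3*(-5) + 2*9 = 39
d(4) = -39 - 3*(-6) + 2*(-5) = -31
d(5) = -(-31) - 3*39 + 2*(-6) = -98
d(6) = -(-98) - 3*(-31) + 2*39 = 269
d(7) = -269 - 3*(-98) + 2*(-31) = -37

-37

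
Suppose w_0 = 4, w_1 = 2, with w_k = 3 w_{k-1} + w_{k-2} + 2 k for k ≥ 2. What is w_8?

20906

w_2 = 3*2 + 4 + 4 = 14
w_3 = 3*14 + 2 + 6 = 50
w_4 = 3*50 + 14 + 8 = 172
w_5 = 3*172 + 50 + 10 = 576
w_6 = 3*576 + 172 + 12 = 1912
w_7 = 3*1912 + 576 + 14 = 6326
w_8 = 3*6326 + 1912 + 16 = 20906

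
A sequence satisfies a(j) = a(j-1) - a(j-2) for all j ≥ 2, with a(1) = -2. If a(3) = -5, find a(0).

Let a(0) = z.
a(2) = -2 - z
a(3) = -z
So -z = -5, giving z = 5.

5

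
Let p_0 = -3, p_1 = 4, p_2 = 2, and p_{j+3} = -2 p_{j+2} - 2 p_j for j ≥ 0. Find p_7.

112

p_3 = -2*2 - 2*(-3) = 2
p_4 = -2*2 - 2*4 = -12
p_5 = -2*(-12) - 2*2 = 20
p_6 = -2*20 - 2*2 = -44
p_7 = -2*(-44) - 2*(-12) = 112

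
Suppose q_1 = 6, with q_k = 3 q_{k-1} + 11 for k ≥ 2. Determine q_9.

q_2 = 3*6 + 11 = 29
q_3 = 3*29 + 11 = 98
q_4 = 3*98 + 11 = 305
q_5 = 3*305 + 11 = 926
q_6 = 3*926 + 11 = 2789
q_7 = 3*2789 + 11 = 8378
q_8 = 3*8378 + 11 = 25145
q_9 = 3*25145 + 11 = 75446

75446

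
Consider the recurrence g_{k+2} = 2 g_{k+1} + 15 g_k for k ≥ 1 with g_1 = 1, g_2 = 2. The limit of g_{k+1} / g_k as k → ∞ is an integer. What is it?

5

The characteristic equation is r^2 - 2r - 15 = 0, which factors as (r - 5)(r + 3) = 0.
So the roots are 5 and -3. Since |5| > |-3| and the coefficient of 5^k is non-zero, the ratio tends to 5.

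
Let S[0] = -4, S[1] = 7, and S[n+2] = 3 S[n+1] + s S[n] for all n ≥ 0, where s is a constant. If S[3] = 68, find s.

-1

S[2] = 21 - 4s
S[3] = 63 - 5s
So 63 - 5s = 68, giving s = -1.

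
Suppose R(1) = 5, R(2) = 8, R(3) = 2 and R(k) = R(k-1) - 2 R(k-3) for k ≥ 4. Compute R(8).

36

R(4) = 2 - 2(5) = -8
R(5) = (-8) - 2(8) = -24
R(6) = (-24) - 2(2) = -28
R(7) = (-28) - 2(-8) = -12
R(8) = (-12) - 2(-24) = 36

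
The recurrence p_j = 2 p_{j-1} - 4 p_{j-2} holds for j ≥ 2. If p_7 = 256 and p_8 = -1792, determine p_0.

9

Rearranging, p_{j-2} = (p_j - 2 p_{j-1}) / -4.
p_6 = (-1792 - 2(256)) / -4 = -2304/-4 = 576
p_5 = (256 - 2(576)) / -4 = -896/-4 = 224
p_4 = (576 - 2(224)) / -4 = 128/-4 = -32
p_3 = (224 - 2(-32)) / -4 = 288/-4 = -72
p_2 = (-32 - 2(-72)) / -4 = 112/-4 = -28
p_1 = (-72 - 2(-28)) / -4 = -16/-4 = 4
p_0 = (-28 - 2(4)) / -4 = -36/-4 = 9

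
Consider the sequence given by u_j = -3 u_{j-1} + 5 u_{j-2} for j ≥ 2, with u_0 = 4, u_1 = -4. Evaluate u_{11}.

-11458136

u_2 = -3*(-4) + 5*4 = 32
u_3 = -3*32 + 5*(-4) = -116
u_4 = -3*(-116) + 5*32 = 508
u_5 = -3*508 + 5*(-116) = -2104
u_6 = -3*(-2104) + 5*508 = 8852
u_7 = -3*8852 + 5*(-2104) = -37076
u_8 = -3*(-37076) + 5*8852 = 155488
u_9 = -3*155488 + 5*(-37076) = -651844
u_{10} = -3*(-651844) + 5*155488 = 2732972
u_{11} = -3*2732972 + 5*(-651844) = -11458136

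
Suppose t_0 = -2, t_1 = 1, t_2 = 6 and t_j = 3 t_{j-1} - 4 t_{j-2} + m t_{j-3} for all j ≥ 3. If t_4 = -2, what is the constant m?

4

t_3 = 14 - 2m
t_4 = 18 - 5m
So 18 - 5m = -2, giving m = 4.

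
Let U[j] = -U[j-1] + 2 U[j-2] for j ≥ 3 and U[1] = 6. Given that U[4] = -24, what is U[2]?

Let U[2] = x.
U[3] = 12 - x
U[4] = -12 + 3x
So -12 + 3x = -24, giving x = -4.

-4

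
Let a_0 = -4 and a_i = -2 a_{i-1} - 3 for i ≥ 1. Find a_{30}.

-3221225473

The fixed point is -3/(1 + 2) = -1, so a_i + 1 = -2(a_{i-1} + 1).
Hence a_i = -3·(-2)^i - 1.
a_{30} = -3·(-2)^{30} - 1 = -3·1073741824 - 1 = -3221225473.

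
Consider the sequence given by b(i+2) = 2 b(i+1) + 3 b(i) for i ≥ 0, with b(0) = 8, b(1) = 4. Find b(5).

724

b(2) = 2(4) + 3(8) = 32
b(3) = 2(32) + 3(4) = 76
b(4) = 2(76) + 3(32) = 248
b(5) = 2(248) + 3(76) = 724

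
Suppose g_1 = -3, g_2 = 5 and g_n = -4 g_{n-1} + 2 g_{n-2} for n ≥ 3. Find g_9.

g_3 = -4*5 + 2*(-3) = -26
g_4 = -4*(-26) + 2*5 = 114
g_5 = -4*114 + 2*(-26) = -508
g_6 = -4*(-508) + 2*114 = 2260
g_7 = -4*2260 + 2*(-508) = -10056
g_8 = -4*(-10056) + 2*2260 = 44744
g_9 = -4*44744 + 2*(-10056) = -199088

-199088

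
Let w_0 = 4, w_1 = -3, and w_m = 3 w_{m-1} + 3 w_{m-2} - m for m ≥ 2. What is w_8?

-6329

w_2 = 3(-3) + 3(4) - 2 = 1
w_3 = 3(1) + 3(-3) - 3 = -9
w_4 = 3(-9) + 3(1) - 4 = -28
w_5 = 3(-28) + 3(-9) - 5 = -116
w_6 = 3(-116) + 3(-28) - 6 = -438
w_7 = 3(-438) + 3(-116) - 7 = -1669
w_8 = 3(-1669) + 3(-438) - 8 = -6329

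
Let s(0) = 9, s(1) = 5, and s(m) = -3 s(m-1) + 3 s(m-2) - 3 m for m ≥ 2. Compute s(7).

-2469

s(2) = -3(5) + 3(9) - 6 = 6
s(3) = -3(6) + 3(5) - 9 = -12
s(4) = -3(-12) + 3(6) - 12 = 42
s(5) = -3(42) + 3(-12) - 15 = -177
s(6) = -3(-177) + 3(42) - 18 = 639
s(7) = -3(639) + 3(-177) - 21 = -2469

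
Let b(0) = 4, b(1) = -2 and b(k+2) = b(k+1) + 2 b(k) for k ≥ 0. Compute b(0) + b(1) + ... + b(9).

682

b(2) = (-2) + 2*4 = 6
b(3) = 6 + 2*(-2) = 2
b(4) = 2 + 2*6 = 14
b(5) = 14 + 2*2 = 18
b(6) = 18 + 2*14 = 46
b(7) = 46 + 2*18 = 82
b(8) = 82 + 2*46 = 174
b(9) = 174 + 2*82 = 338
Sum = 4 + (-2) + 6 + 2 + 14 + 18 + 46 + 82 + 174 + 338 = 682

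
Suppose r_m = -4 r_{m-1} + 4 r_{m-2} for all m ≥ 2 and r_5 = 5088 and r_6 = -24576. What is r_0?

Rearranging, r_{m-2} = (r_m + 4 r_{m-1}) / 4.
r_4 = (-24576 + 4*5088) / 4 = -4224/4 = -1056
r_3 = (5088 + 4*(-1056)) / 4 = 864/4 = 216
r_2 = (-1056 + 4*216) / 4 = -192/4 = -48
r_1 = (216 + 4*(-48)) / 4 = 24/4 = 6
r_0 = (-48 + 4*6) / 4 = -24/4 = -6

-6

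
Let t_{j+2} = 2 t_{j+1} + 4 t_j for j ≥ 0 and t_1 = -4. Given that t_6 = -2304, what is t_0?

Let t_0 = z.
t_2 = -8 + 4z
t_3 = -32 + 8z
t_4 = -96 + 32z
t_5 = -320 + 96z
t_6 = -1024 + 320z
So -1024 + 320z = -2304, giving z = -4.

-4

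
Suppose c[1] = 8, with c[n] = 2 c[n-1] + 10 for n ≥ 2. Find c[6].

566

c[2] = 2(8) + 10 = 26
c[3] = 2(26) + 10 = 62
c[4] = 2(62) + 10 = 134
c[5] = 2(134) + 10 = 278
c[6] = 2(278) + 10 = 566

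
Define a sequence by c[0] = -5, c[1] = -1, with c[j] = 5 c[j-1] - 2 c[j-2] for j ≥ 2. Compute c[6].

2605

c[2] = 5*(-1) - 2*(-5) = 5
c[3] = 5*5 - 2*(-1) = 27
c[4] = 5*27 - 2*5 = 125
c[5] = 5*125 - 2*27 = 571
c[6] = 5*571 - 2*125 = 2605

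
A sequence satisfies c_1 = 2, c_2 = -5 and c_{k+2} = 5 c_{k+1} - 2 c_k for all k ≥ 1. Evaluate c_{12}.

-25360815

c_3 = 5*(-5) - 2*2 = -29
c_4 = 5*(-29) - 2*(-5) = -135
c_5 = 5*(-135) - 2*(-29) = -617
c_6 = 5*(-617) - 2*(-135) = -2815
c_7 = 5*(-2815) - 2*(-617) = -12841
c_8 = 5*(-12841) - 2*(-2815) = -58575
c_9 = 5*(-58575) - 2*(-12841) = -267193
c_{10} = 5*(-267193) - 2*(-58575) = -1218815
c_{11} = 5*(-1218815) - 2*(-267193) = -5559689
c_{12} = 5*(-5559689) - 2*(-1218815) = -25360815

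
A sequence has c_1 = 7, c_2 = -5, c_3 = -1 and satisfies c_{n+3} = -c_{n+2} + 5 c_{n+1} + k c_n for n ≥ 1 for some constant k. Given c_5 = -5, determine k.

c_4 = -24 + 7k
c_5 = 19 - 12k
So 19 - 12k = -5, giving k = 2.

2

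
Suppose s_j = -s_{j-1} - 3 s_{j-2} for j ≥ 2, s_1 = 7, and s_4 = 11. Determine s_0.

-4

Let s_0 = y.
s_2 = -7 - 3y
s_3 = -14 + 3y
s_4 = 35 + 6y
So 35 + 6y = 11, giving y = -4.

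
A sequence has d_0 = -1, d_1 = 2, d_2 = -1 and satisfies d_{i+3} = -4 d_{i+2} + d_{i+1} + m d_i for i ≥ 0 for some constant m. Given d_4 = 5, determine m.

d_3 = 6 - m
d_4 = -25 + 6m
So -25 + 6m = 5, giving m = 5.

5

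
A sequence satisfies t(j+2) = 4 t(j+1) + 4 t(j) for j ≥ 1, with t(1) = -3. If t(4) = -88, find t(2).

Let t(2) = v.
t(3) = -12 + 4v
t(4) = -48 + 20v
So -48 + 20v = -88, giving v = -2.

-2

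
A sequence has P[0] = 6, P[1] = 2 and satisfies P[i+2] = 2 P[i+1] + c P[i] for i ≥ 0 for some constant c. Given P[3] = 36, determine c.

P[2] = 4 + 6c
P[3] = 8 + 14c
So 8 + 14c = 36, giving c = 2.

2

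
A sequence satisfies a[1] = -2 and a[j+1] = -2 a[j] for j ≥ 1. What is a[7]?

a[2] = -2*(-2) = 4
a[3] = -2*4 = -8
a[4] = -2*(-8) = 16
a[5] = -2*16 = -32
a[6] = -2*(-32) = 64
a[7] = -2*64 = -128

-128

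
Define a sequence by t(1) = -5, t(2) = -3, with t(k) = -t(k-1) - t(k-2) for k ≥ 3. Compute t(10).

t(3) = -(-3) - (-5) = 8
t(4) = -8 - (-3) = -5
t(5) = -(-5) - 8 = -3
t(6) = -(-3) - (-5) = 8
t(7) = -8 - (-3) = -5
t(8) = -(-5) - 8 = -3
t(9) = -(-3) - (-5) = 8
t(10) = -8 - (-3) = -5

-5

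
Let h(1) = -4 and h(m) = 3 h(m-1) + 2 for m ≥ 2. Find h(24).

The fixed point is 2/(1 - 3) = -1, so h(m) + 1 = 3(h(m-1) + 1).
Hence h(m) = -3·3^{m-1} - 1.
h(24) = -3·3^{23} - 1 = -3·94143178827 - 1 = -282429536482.

-282429536482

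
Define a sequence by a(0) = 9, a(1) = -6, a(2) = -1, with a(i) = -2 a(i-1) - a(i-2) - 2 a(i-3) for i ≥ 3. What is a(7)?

-202

a(3) = -2*(-1) - (-6) - 2*9 = -10
a(4) = -2*(-10) - (-1) - 2*(-6) = 33
a(5) = -2*33 - (-10) - 2*(-1) = -54
a(6) = -2*(-54) - 33 - 2*(-10) = 95
a(7) = -2*95 - (-54) - 2*33 = -202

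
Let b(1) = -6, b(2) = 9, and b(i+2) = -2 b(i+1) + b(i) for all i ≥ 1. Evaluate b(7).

-804

b(3) = -2*9 + (-6) = -24
b(4) = -2*(-24) + 9 = 57
b(5) = -2*57 + (-24) = -138
b(6) = -2*(-138) + 57 = 333
b(7) = -2*333 + (-138) = -804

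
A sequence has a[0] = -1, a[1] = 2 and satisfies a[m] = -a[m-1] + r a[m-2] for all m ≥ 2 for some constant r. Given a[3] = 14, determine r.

4

a[2] = -2 - r
a[3] = 2 + 3r
So 2 + 3r = 14, giving r = 4.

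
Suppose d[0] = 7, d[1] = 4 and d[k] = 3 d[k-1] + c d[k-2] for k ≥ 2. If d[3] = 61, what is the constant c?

1

d[2] = 12 + 7c
d[3] = 36 + 25c
So 36 + 25c = 61, giving c = 1.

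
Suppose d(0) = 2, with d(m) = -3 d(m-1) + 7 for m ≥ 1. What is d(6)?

d(1) = -3*2 + 7 = 1
d(2) = -3*1 + 7 = 4
d(3) = -3*4 + 7 = -5
d(4) = -3*(-5) + 7 = 22
d(5) = -3*22 + 7 = -59
d(6) = -3*(-59) + 7 = 184

184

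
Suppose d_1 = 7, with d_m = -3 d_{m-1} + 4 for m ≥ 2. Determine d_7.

4375

d_2 = -3·7 + 4 = -17
d_3 = -3·(-17) + 4 = 55
d_4 = -3·55 + 4 = -161
d_5 = -3·(-161) + 4 = 487
d_6 = -3·487 + 4 = -1457
d_7 = -3·(-1457) + 4 = 4375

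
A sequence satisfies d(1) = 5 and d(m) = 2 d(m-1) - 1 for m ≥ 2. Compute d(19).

The fixed point is -1/(1 - 2) = 1, so d(m) - 1 = 2(d(m-1) - 1).
Hence d(m) = 4·2^{m-1} + 1.
d(19) = 4·2^{18} + 1 = 4·262144 + 1 = 1048577.

1048577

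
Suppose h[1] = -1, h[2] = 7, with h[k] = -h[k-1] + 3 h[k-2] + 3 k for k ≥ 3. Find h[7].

h[3] = -7 + 3(-1) + 9 = -1
h[4] = -(-1) + 3(7) + 12 = 34
h[5] = -34 + 3(-1) + 15 = -22
h[6] = -(-22) + 3(34) + 18 = 142
h[7] = -142 + 3(-22) + 21 = -187

-187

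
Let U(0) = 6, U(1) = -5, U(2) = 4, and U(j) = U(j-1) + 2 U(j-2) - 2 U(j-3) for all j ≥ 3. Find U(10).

-56

U(3) = 4 + 2*(-5) - 2*6 = -18
U(4) = (-18) + 2*4 - 2*(-5) = 0
U(5) = 0 + 2*(-18) - 2*4 = -44
U(6) = (-44) + 2*0 - 2*(-18) = -8
U(7) = (-8) + 2*(-44) - 2*0 = -96
U(8) = (-96) + 2*(-8) - 2*(-44) = -24
U(9) = (-24) + 2*(-96) - 2*(-8) = -200
U(10) = (-200) + 2*(-24) - 2*(-96) = -56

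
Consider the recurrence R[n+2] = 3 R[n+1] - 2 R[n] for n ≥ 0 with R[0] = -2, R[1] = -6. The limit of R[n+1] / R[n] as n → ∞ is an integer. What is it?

The characteristic equation is r^2 - 3r + 2 = 0, which factors as (r - 2)(r - 1) = 0.
So the roots are 2 and 1. Since |2| > |1| and the coefficient of 2^n is non-zero, the ratio tends to 2.

2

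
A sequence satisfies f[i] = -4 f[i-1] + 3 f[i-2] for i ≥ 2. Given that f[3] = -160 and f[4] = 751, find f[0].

Rearranging, f[i-2] = (f[i] + 4 f[i-1]) / 3.
f[2] = (751 + 4(-160)) / 3 = 111/3 = 37
f[1] = (-160 + 4(37)) / 3 = -12/3 = -4
f[0] = (37 + 4(-4)) / 3 = 21/3 = 7

7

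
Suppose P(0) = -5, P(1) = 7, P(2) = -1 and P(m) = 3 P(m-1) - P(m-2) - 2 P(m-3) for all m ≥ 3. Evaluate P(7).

-231

P(3) = 3*(-1) - 7 - 2*(-5) = 0
P(4) = 3*0 - (-1) - 2*7 = -13
P(5) = 3*(-13) - 0 - 2*(-1) = -37
P(6) = 3*(-37) - (-13) - 2*0 = -98
P(7) = 3*(-98) - (-37) - 2*(-13) = -231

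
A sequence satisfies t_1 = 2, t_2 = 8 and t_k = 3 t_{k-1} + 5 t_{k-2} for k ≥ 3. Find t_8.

43912

t_3 = 3·8 + 5·2 = 34
t_4 = 3·34 + 5·8 = 142
t_5 = 3·142 + 5·34 = 596
t_6 = 3·596 + 5·142 = 2498
t_7 = 3·2498 + 5·596 = 10474
t_8 = 3·10474 + 5·2498 = 43912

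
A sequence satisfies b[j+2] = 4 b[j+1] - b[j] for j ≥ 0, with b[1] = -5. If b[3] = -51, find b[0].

-6

Let b[0] = x.
b[2] = -20 - x
b[3] = -75 - 4x
So -75 - 4x = -51, giving x = -6.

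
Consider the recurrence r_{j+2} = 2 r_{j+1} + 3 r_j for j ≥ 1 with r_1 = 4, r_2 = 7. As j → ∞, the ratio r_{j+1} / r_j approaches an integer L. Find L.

3

The characteristic equation is r^2 - 2r - 3 = 0, which factors as (r - 3)(r + 1) = 0.
So the roots are 3 and -1. Since |3| > |-1| and the coefficient of 3^j is non-zero, the ratio tends to 3.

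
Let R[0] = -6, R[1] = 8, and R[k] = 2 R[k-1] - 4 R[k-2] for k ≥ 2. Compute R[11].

-20480

R[2] = 2(8) - 4(-6) = 40
R[3] = 2(40) - 4(8) = 48
R[4] = 2(48) - 4(40) = -64
R[5] = 2(-64) - 4(48) = -320
R[6] = 2(-320) - 4(-64) = -384
R[7] = 2(-384) - 4(-320) = 512
R[8] = 2(512) - 4(-384) = 2560
R[9] = 2(2560) - 4(512) = 3072
R[10] = 2(3072) - 4(2560) = -4096
R[11] = 2(-4096) - 4(3072) = -20480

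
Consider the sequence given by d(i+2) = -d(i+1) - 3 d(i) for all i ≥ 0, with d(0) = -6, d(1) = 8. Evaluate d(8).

d(2) = -8 - 3*(-6) = 10
d(3) = -10 - 3*8 = -34
d(4) = -(-34) - 3*10 = 4
d(5) = -4 - 3*(-34) = 98
d(6) = -98 - 3*4 = -110
d(7) = -(-110) - 3*98 = -184
d(8) = -(-184) - 3*(-110) = 514

514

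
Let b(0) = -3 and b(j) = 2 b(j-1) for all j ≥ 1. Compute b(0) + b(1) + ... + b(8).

b(1) = 2*(-3) = -6
b(2) = 2*(-6) = -12
b(3) = 2*(-12) = -24
b(4) = 2*(-24) = -48
b(5) = 2*(-48) = -96
b(6) = 2*(-96) = -192
b(7) = 2*(-192) = -384
b(8) = 2*(-384) = -768
Sum = (-3) + (-6) + (-12) + (-24) + (-48) + (-96) + (-192) + (-384) + (-768) = -1533

-1533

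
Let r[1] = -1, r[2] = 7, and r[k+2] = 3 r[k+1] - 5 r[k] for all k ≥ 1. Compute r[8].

-857

r[3] = 3*7 - 5*(-1) = 26
r[4] = 3*26 - 5*7 = 43
r[5] = 3*43 - 5*26 = -1
r[6] = 3*(-1) - 5*43 = -218
r[7] = 3*(-218) - 5*(-1) = -649
r[8] = 3*(-649) - 5*(-218) = -857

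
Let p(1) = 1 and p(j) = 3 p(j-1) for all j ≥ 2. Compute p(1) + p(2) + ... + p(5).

121

p(2) = 3·1 = 3
p(3) = 3·3 = 9
p(4) = 3·9 = 27
p(5) = 3·27 = 81
Sum = 1 + 3 + 9 + 27 + 81 = 121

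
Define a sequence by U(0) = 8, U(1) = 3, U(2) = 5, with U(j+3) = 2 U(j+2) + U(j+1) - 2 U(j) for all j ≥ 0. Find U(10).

U(3) = 2*5 + 3 - 2*8 = -3
U(4) = 2*(-3) + 5 - 2*3 = -7
U(5) = 2*(-7) + (-3) - 2*5 = -27
U(6) = 2*(-27) + (-7) - 2*(-3) = -55
U(7) = 2*(-55) + (-27) - 2*(-7) = -123
U(8) = 2*(-123) + (-55) - 2*(-27) = -247
U(9) = 2*(-247) + (-123) - 2*(-55) = -507
U(10) = 2*(-507) + (-247) - 2*(-123) = -1015

-1015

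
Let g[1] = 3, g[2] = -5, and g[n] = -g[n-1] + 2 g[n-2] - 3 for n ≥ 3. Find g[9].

g[3] = -(-5) + 2(3) - 3 = 8
g[4] = -8 + 2(-5) - 3 = -21
g[5] = -(-21) + 2(8) - 3 = 34
g[6] = -34 + 2(-21) - 3 = -79
g[7] = -(-79) + 2(34) - 3 = 144
g[8] = -144 + 2(-79) - 3 = -305
g[9] = -(-305) + 2(144) - 3 = 590

590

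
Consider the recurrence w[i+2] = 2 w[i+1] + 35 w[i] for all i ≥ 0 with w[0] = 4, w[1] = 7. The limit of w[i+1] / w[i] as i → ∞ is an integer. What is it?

The characteristic equation is r^2 - 2r - 35 = 0, which factors as (r - 7)(r + 5) = 0.
So the roots are 7 and -5. Since |7| > |-5| and the coefficient of 7^i is non-zero, the ratio tends to 7.

7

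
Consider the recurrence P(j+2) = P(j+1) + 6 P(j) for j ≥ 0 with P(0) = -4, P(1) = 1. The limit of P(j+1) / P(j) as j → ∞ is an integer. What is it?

3

The characteristic equation is r^2 - r - 6 = 0, which factors as (r - 3)(r + 2) = 0.
So the roots are 3 and -2. Since |3| > |-2| and the coefficient of 3^j is non-zero, the ratio tends to 3.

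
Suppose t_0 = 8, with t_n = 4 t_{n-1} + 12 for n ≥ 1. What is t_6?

49148

t_1 = 4*8 + 12 = 44
t_2 = 4*44 + 12 = 188
t_3 = 4*188 + 12 = 764
t_4 = 4*764 + 12 = 3068
t_5 = 4*3068 + 12 = 12284
t_6 = 4*12284 + 12 = 49148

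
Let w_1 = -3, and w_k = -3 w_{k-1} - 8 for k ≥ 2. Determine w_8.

2185

w_2 = -3(-3) - 8 = 1
w_3 = -3(1) - 8 = -11
w_4 = -3(-11) - 8 = 25
w_5 = -3(25) - 8 = -83
w_6 = -3(-83) - 8 = 241
w_7 = -3(241) - 8 = -731
w_8 = -3(-731) - 8 = 2185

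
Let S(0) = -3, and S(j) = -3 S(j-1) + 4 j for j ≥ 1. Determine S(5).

S(1) = -3·(-3) + 4 = 13
S(2) = -3·13 + 8 = -31
S(3) = -3·(-31) + 12 = 105
S(4) = -3·105 + 16 = -299
S(5) = -3·(-299) + 20 = 917

917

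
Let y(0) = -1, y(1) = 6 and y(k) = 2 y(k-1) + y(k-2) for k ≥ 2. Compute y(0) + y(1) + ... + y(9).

9389

y(2) = 2(6) + (-1) = 11
y(3) = 2(11) + 6 = 28
y(4) = 2(28) + 11 = 67
y(5) = 2(67) + 28 = 162
y(6) = 2(162) + 67 = 391
y(7) = 2(391) + 162 = 944
y(8) = 2(944) + 391 = 2279
y(9) = 2(2279) + 944 = 5502
Sum = (-1) + 6 + 11 + 28 + 67 + 162 + 391 + 944 + 2279 + 5502 = 9389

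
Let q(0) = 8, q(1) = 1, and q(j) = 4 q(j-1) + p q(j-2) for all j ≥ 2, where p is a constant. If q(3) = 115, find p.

q(2) = 4 + 8p
q(3) = 16 + 33p
So 16 + 33p = 115, giving p = 3.

3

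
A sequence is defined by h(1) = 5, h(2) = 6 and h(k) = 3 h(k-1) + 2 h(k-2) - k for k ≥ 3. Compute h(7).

h(3) = 3*6 + 2*5 - 3 = 25
h(4) = 3*25 + 2*6 - 4 = 83
h(5) = 3*83 + 2*25 - 5 = 294
h(6) = 3*294 + 2*83 - 6 = 1042
h(7) = 3*1042 + 2*294 - 7 = 3707

3707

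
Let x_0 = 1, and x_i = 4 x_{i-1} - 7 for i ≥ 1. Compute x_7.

x_1 = 4*1 - 7 = -3
x_2 = 4*(-3) - 7 = -19
x_3 = 4*(-19) - 7 = -83
x_4 = 4*(-83) - 7 = -339
x_5 = 4*(-339) - 7 = -1363
x_6 = 4*(-1363) - 7 = -5459
x_7 = 4*(-5459) - 7 = -21843

-21843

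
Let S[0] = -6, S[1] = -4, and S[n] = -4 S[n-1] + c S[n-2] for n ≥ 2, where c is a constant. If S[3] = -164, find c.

S[2] = 16 - 6c
S[3] = -64 + 20c
So -64 + 20c = -164, giving c = -5.

-5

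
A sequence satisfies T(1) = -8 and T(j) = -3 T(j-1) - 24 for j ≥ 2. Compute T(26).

The fixed point is -24/(1 + 3) = -6, so T(j) + 6 = -3(T(j-1) + 6).
Hence T(j) = -2·(-3)^{j-1} - 6.
T(26) = -2·(-3)^{25} - 6 = -2·-847288609443 - 6 = 1694577218880.

1694577218880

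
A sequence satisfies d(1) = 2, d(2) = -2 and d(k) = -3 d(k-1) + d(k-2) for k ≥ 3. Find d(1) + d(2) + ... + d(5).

d(3) = -3·(-2) + 2 = 8
d(4) = -3·8 + (-2) = -26
d(5) = -3·(-26) + 8 = 86
Sum = 2 + (-2) + 8 + (-26) + 86 = 68

68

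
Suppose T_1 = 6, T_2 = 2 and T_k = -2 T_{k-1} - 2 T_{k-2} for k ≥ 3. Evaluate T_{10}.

32

T_3 = -2(2) - 2(6) = -16
T_4 = -2(-16) - 2(2) = 28
T_5 = -2(28) - 2(-16) = -24
T_6 = -2(-24) - 2(28) = -8
T_7 = -2(-8) - 2(-24) = 64
T_8 = -2(64) - 2(-8) = -112
T_9 = -2(-112) - 2(64) = 96
T_{10} = -2(96) - 2(-112) = 32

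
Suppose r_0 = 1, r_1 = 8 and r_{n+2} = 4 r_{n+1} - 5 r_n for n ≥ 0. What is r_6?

r_2 = 4(8) - 5(1) = 27
r_3 = 4(27) - 5(8) = 68
r_4 = 4(68) - 5(27) = 137
r_5 = 4(137) - 5(68) = 208
r_6 = 4(208) - 5(137) = 147

147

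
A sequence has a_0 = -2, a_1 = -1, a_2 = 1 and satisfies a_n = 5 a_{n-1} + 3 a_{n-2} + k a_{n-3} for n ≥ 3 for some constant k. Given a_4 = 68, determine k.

a_3 = 2 - 2k
a_4 = 13 - 11k
So 13 - 11k = 68, giving k = -5.

-5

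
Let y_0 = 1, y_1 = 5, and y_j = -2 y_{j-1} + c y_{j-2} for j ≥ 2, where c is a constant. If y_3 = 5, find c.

y_2 = -10 + c
y_3 = 20 + 3c
So 20 + 3c = 5, giving c = -5.

-5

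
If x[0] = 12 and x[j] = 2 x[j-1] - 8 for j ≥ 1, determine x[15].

The fixed point is -8/(1 - 2) = 8, so x[j] - 8 = 2(x[j-1] - 8).
Hence x[j] = 4·2^j + 8.
x[15] = 4·2^{15} + 8 = 4·32768 + 8 = 131080.

131080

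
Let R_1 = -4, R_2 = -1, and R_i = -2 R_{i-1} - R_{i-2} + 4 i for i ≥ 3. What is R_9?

R_3 = -2(-1) - (-4) + 12 = 18
R_4 = -2(18) - (-1) + 16 = -19
R_5 = -2(-19) - 18 + 20 = 40
R_6 = -2(40) - (-19) + 24 = -37
R_7 = -2(-37) - 40 + 28 = 62
R_8 = -2(62) - (-37) + 32 = -55
R_9 = -2(-55) - 62 + 36 = 84

84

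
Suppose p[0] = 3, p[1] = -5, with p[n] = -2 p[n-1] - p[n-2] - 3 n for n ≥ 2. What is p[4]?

-1

p[2] = -2(-5) - 3 - 6 = 1
p[3] = -2(1) - (-5) - 9 = -6
p[4] = -2(-6) - 1 - 12 = -1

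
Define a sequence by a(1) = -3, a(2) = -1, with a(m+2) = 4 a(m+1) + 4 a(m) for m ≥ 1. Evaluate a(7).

a(3) = 4·(-1) + 4·(-3) = -16
a(4) = 4·(-16) + 4·(-1) = -68
a(5) = 4·(-68) + 4·(-16) = -336
a(6) = 4·(-336) + 4·(-68) = -1616
a(7) = 4·(-1616) + 4·(-336) = -7808

-7808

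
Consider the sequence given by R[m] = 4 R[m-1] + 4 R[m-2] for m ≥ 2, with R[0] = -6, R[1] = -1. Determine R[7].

-64576

R[2] = 4(-1) + 4(-6) = -28
R[3] = 4(-28) + 4(-1) = -116
R[4] = 4(-116) + 4(-28) = -576
R[5] = 4(-576) + 4(-116) = -2768
R[6] = 4(-2768) + 4(-576) = -13376
R[7] = 4(-13376) + 4(-2768) = -64576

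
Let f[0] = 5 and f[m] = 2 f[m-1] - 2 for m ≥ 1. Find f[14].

The fixed point is -2/(1 - 2) = 2, so f[m] - 2 = 2(f[m-1] - 2).
Hence f[m] = 3·2^m + 2.
f[14] = 3·2^{14} + 2 = 3·16384 + 2 = 49154.

49154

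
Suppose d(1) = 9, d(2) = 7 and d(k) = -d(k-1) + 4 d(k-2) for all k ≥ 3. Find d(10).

-7721

d(3) = -7 + 4*9 = 29
d(4) = -29 + 4*7 = -1
d(5) = -(-1) + 4*29 = 117
d(6) = -117 + 4*(-1) = -121
d(7) = -(-121) + 4*117 = 589
d(8) = -589 + 4*(-121) = -1073
d(9) = -(-1073) + 4*589 = 3429
d(10) = -3429 + 4*(-1073) = -7721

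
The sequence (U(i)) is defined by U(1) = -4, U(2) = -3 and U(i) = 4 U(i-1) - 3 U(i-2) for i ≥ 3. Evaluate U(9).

3276

U(3) = 4(-3) - 3(-4) = 0
U(4) = 4(0) - 3(-3) = 9
U(5) = 4(9) - 3(0) = 36
U(6) = 4(36) - 3(9) = 117
U(7) = 4(117) - 3(36) = 360
U(8) = 4(360) - 3(117) = 1089
U(9) = 4(1089) - 3(360) = 3276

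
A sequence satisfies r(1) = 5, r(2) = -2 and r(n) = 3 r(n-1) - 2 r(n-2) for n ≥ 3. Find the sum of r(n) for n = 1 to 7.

-805

r(3) = 3·(-2) - 2·5 = -16
r(4) = 3·(-16) - 2·(-2) = -44
r(5) = 3·(-44) - 2·(-16) = -100
r(6) = 3·(-100) - 2·(-44) = -212
r(7) = 3·(-212) - 2·(-100) = -436
Sum = 5 + (-2) + (-16) + (-44) + (-100) + (-212) + (-436) = -805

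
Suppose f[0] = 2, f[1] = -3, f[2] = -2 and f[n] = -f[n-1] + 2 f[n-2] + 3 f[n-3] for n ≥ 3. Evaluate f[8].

-53

f[3] = -(-2) + 2*(-3) + 3*2 = 2
f[4] = -2 + 2*(-2) + 3*(-3) = -15
f[5] = -(-15) + 2*2 + 3*(-2) = 13
f[6] = -13 + 2*(-15) + 3*2 = -37
f[7] = -(-37) + 2*13 + 3*(-15) = 18
f[8] = -18 + 2*(-37) + 3*13 = -53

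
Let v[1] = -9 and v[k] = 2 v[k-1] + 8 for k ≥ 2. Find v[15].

-16392

The fixed point is 8/(1 - 2) = -8, so v[k] + 8 = 2(v[k-1] + 8).
Hence v[k] = -1·2^{k-1} - 8.
v[15] = -1·2^{14} - 8 = -1·16384 - 8 = -16392.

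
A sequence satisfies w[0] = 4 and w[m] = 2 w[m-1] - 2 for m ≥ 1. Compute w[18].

524290

The fixed point is -2/(1 - 2) = 2, so w[m] - 2 = 2(w[m-1] - 2).
Hence w[m] = 2·2^m + 2.
w[18] = 2·2^{18} + 2 = 2·262144 + 2 = 524290.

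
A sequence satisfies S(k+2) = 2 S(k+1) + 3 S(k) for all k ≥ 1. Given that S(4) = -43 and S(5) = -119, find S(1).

1

Rearranging, S(k-2) = (S(k) - 2 S(k-1)) / 3.
S(3) = (-119 - 2(-43)) / 3 = -33/3 = -11
S(2) = (-43 - 2(-11)) / 3 = -21/3 = -7
S(1) = (-11 - 2(-7)) / 3 = 3/3 = 1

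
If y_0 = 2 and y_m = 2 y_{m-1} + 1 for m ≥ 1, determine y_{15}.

The fixed point is 1/(1 - 2) = -1, so y_m + 1 = 2(y_{m-1} + 1).
Hence y_m = 3·2^m - 1.
y_{15} = 3·2^{15} - 1 = 3·32768 - 1 = 98303.

98303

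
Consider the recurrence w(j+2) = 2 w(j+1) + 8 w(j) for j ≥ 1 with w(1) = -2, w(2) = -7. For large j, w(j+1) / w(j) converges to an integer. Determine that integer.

4

The characteristic equation is r^2 - 2r - 8 = 0, which factors as (r - 4)(r + 2) = 0.
So the roots are 4 and -2. Since |4| > |-2| and the coefficient of 4^j is non-zero, the ratio tends to 4.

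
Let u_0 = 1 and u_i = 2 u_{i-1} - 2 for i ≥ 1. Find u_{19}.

-524286

The fixed point is -2/(1 - 2) = 2, so u_i - 2 = 2(u_{i-1} - 2).
Hence u_i = -1·2^i + 2.
u_{19} = -1·2^{19} + 2 = -1·524288 + 2 = -524286.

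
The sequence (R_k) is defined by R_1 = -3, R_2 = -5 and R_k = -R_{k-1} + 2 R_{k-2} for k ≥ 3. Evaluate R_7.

R_3 = -(-5) + 2(-3) = -1
R_4 = -(-1) + 2(-5) = -9
R_5 = -(-9) + 2(-1) = 7
R_6 = -7 + 2(-9) = -25
R_7 = -(-25) + 2(7) = 39

39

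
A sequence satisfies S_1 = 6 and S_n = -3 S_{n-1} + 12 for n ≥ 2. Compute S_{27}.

7625597484990

The fixed point is 12/(1 + 3) = 3, so S_n - 3 = -3(S_{n-1} - 3).
Hence S_n = 3·(-3)^{n-1} + 3.
S_{27} = 3·(-3)^{26} + 3 = 3·2541865828329 + 3 = 7625597484990.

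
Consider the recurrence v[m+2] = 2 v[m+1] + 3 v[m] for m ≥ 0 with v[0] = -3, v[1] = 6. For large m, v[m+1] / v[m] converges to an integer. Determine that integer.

3

The characteristic equation is r^2 - 2r - 3 = 0, which factors as (r - 3)(r + 1) = 0.
So the roots are 3 and -1. Since |3| > |-1| and the coefficient of 3^m is non-zero, the ratio tends to 3.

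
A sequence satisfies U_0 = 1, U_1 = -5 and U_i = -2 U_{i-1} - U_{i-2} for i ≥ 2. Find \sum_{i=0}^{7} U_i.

-16

U_2 = -2*(-5) - 1 = 9
U_3 = -2*9 - (-5) = -13
U_4 = -2*(-13) - 9 = 17
U_5 = -2*17 - (-13) = -21
U_6 = -2*(-21) - 17 = 25
U_7 = -2*25 - (-21) = -29
Sum = 1 + (-5) + 9 + (-13) + 17 + (-21) + 25 + (-29) = -16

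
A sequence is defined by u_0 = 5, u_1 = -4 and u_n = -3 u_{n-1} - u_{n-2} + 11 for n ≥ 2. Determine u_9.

u_2 = -3·(-4) - 5 + 11 = 18
u_3 = -3·18 - (-4) + 11 = -39
u_4 = -3·(-39) - 18 + 11 = 110
u_5 = -3·110 - (-39) + 11 = -280
u_6 = -3·(-280) - 110 + 11 = 741
u_7 = -3·741 - (-280) + 11 = -1932
u_8 = -3·(-1932) - 741 + 11 = 5066
u_9 = -3·5066 - (-1932) + 11 = -13255

-13255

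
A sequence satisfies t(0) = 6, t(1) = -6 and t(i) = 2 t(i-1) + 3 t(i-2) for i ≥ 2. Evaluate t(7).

-6

t(2) = 2·(-6) + 3·6 = 6
t(3) = 2·6 + 3·(-6) = -6
t(4) = 2·(-6) + 3·6 = 6
t(5) = 2·6 + 3·(-6) = -6
t(6) = 2·(-6) + 3·6 = 6
t(7) = 2·6 + 3·(-6) = -6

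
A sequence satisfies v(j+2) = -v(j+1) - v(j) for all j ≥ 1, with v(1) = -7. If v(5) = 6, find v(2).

Let v(2) = w.
v(3) = 7 - w
v(4) = -7
v(5) = w
So w = 6, giving w = 6.

6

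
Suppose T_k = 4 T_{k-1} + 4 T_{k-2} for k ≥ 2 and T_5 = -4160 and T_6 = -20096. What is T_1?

Rearranging, T_{k-2} = (T_k - 4 T_{k-1}) / 4.
T_4 = (-20096 - 4(-4160)) / 4 = -3456/4 = -864
T_3 = (-4160 - 4(-864)) / 4 = -704/4 = -176
T_2 = (-864 - 4(-176)) / 4 = -160/4 = -40
T_1 = (-176 - 4(-40)) / 4 = -16/4 = -4

-4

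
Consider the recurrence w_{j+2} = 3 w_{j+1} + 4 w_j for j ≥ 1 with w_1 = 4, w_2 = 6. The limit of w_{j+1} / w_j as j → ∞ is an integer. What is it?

The characteristic equation is r^2 - 3r - 4 = 0, which factors as (r - 4)(r + 1) = 0.
So the roots are 4 and -1. Since |4| > |-1| and the coefficient of 4^j is non-zero, the ratio tends to 4.

4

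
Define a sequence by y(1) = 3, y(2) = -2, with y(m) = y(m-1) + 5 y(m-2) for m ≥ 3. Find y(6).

83

y(3) = (-2) + 5·3 = 13
y(4) = 13 + 5·(-2) = 3
y(5) = 3 + 5·13 = 68
y(6) = 68 + 5·3 = 83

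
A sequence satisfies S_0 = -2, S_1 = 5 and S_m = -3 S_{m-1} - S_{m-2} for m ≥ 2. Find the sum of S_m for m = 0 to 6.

-442

S_2 = -3(5) - (-2) = -13
S_3 = -3(-13) - 5 = 34
S_4 = -3(34) - (-13) = -89
S_5 = -3(-89) - 34 = 233
S_6 = -3(233) - (-89) = -610
Sum = (-2) + 5 + (-13) + 34 + (-89) + 233 + (-610) = -442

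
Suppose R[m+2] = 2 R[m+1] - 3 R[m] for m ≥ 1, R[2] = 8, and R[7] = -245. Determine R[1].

Let R[1] = x.
R[3] = 16 - 3x
R[4] = 8 - 6x
R[5] = -32 - 3x
R[6] = -88 + 12x
R[7] = -80 + 33x
So -80 + 33x = -245, giving x = -5.

-5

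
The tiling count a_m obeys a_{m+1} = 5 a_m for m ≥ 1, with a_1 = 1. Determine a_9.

390625

a_2 = 5(1) = 5
a_3 = 5(5) = 25
a_4 = 5(25) = 125
a_5 = 5(125) = 625
a_6 = 5(625) = 3125
a_7 = 5(3125) = 15625
a_8 = 5(15625) = 78125
a_9 = 5(78125) = 390625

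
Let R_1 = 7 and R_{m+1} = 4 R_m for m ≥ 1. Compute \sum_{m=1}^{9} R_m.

R_2 = 4(7) = 28
R_3 = 4(28) = 112
R_4 = 4(112) = 448
R_5 = 4(448) = 1792
R_6 = 4(1792) = 7168
R_7 = 4(7168) = 28672
R_8 = 4(28672) = 114688
R_9 = 4(114688) = 458752
Sum = 7 + 28 + 112 + 448 + 1792 + 7168 + 28672 + 114688 + 458752 = 611667

611667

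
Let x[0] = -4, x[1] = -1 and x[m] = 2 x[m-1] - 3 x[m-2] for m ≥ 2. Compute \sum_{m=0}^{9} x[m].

451

x[2] = 2·(-1) - 3·(-4) = 10
x[3] = 2·10 - 3·(-1) = 23
x[4] = 2·23 - 3·10 = 16
x[5] = 2·16 - 3·23 = -37
x[6] = 2·(-37) - 3·16 = -122
x[7] = 2·(-122) - 3·(-37) = -133
x[8] = 2·(-133) - 3·(-122) = 100
x[9] = 2·100 - 3·(-133) = 599
Sum = (-4) + (-1) + 10 + 23 + 16 + (-37) + (-122) + (-133) + 100 + 599 = 451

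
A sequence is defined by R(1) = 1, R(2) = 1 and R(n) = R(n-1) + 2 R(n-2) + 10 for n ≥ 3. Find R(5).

R(3) = 1 + 2*1 + 10 = 13
R(4) = 13 + 2*1 + 10 = 25
R(5) = 25 + 2*13 + 10 = 61

61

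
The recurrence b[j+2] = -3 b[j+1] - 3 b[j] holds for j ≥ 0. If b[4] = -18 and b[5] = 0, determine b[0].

Rearranging, b[j-2] = (b[j] + 3 b[j-1]) / -3.
b[3] = (0 + 3(-18)) / -3 = -54/-3 = 18
b[2] = (-18 + 3(18)) / -3 = 36/-3 = -12
b[1] = (18 + 3(-12)) / -3 = -18/-3 = 6
b[0] = (-12 + 3(6)) / -3 = 6/-3 = -2

-2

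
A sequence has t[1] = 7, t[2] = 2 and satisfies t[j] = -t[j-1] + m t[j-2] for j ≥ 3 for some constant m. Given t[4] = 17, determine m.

-3

t[3] = -2 + 7m
t[4] = 2 - 5m
So 2 - 5m = 17, giving m = -3.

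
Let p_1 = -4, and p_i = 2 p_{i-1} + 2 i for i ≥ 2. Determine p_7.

p_2 = 2(-4) + 4 = -4
p_3 = 2(-4) + 6 = -2
p_4 = 2(-2) + 8 = 4
p_5 = 2(4) + 10 = 18
p_6 = 2(18) + 12 = 48
p_7 = 2(48) + 14 = 110

110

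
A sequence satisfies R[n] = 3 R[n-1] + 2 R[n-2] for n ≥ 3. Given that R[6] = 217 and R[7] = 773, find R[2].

1

Rearranging, R[n-2] = (R[n] - 3 R[n-1]) / 2.
R[5] = (773 - 3*217) / 2 = 122/2 = 61
R[4] = (217 - 3*61) / 2 = 34/2 = 17
R[3] = (61 - 3*17) / 2 = 10/2 = 5
R[2] = (17 - 3*5) / 2 = 2/2 = 1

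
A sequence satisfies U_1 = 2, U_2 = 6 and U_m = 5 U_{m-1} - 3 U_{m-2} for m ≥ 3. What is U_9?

150072

U_3 = 5·6 - 3·2 = 24
U_4 = 5·24 - 3·6 = 102
U_5 = 5·102 - 3·24 = 438
U_6 = 5·438 - 3·102 = 1884
U_7 = 5·1884 - 3·438 = 8106
U_8 = 5·8106 - 3·1884 = 34878
U_9 = 5·34878 - 3·8106 = 150072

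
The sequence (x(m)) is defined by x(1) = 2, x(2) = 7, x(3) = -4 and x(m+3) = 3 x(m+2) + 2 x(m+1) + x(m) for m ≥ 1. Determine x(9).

1799

x(4) = 3(-4) + 2(7) + 2 = 4
x(5) = 3(4) + 2(-4) + 7 = 11
x(6) = 3(11) + 2(4) + (-4) = 37
x(7) = 3(37) + 2(11) + 4 = 137
x(8) = 3(137) + 2(37) + 11 = 496
x(9) = 3(496) + 2(137) + 37 = 1799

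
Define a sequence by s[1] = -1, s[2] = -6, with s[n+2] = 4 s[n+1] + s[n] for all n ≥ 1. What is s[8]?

s[3] = 4*(-6) + (-1) = -25
s[4] = 4*(-25) + (-6) = -106
s[5] = 4*(-106) + (-25) = -449
s[6] = 4*(-449) + (-106) = -1902
s[7] = 4*(-1902) + (-449) = -8057
s[8] = 4*(-8057) + (-1902) = -34130

-34130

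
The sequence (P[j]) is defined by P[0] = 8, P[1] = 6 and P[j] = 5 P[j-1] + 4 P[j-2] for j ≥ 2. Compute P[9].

11547246

P[2] = 5·6 + 4·8 = 62
P[3] = 5·62 + 4·6 = 334
P[4] = 5·334 + 4·62 = 1918
P[5] = 5·1918 + 4·334 = 10926
P[6] = 5·10926 + 4·1918 = 62302
P[7] = 5·62302 + 4·10926 = 355214
P[8] = 5·355214 + 4·62302 = 2025278
P[9] = 5·2025278 + 4·355214 = 11547246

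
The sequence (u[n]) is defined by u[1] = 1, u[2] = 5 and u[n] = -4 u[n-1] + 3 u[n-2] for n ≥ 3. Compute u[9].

u[3] = -4(5) + 3(1) = -17
u[4] = -4(-17) + 3(5) = 83
u[5] = -4(83) + 3(-17) = -383
u[6] = -4(-383) + 3(83) = 1781
u[7] = -4(1781) + 3(-383) = -8273
u[8] = -4(-8273) + 3(1781) = 38435
u[9] = -4(38435) + 3(-8273) = -178559

-178559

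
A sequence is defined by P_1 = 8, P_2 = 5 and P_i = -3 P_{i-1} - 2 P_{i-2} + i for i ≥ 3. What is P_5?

P_3 = -3·5 - 2·8 + 3 = -28
P_4 = -3·(-28) - 2·5 + 4 = 78
P_5 = -3·78 - 2·(-28) + 5 = -173

-173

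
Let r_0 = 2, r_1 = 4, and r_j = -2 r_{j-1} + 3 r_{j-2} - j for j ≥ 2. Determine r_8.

r_2 = -2·4 + 3·2 - 2 = -4
r_3 = -2·(-4) + 3·4 - 3 = 17
r_4 = -2·17 + 3·(-4) - 4 = -50
r_5 = -2·(-50) + 3·17 - 5 = 146
r_6 = -2·146 + 3·(-50) - 6 = -448
r_7 = -2·(-448) + 3·146 - 7 = 1327
r_8 = -2·1327 + 3·(-448) - 8 = -4006

-4006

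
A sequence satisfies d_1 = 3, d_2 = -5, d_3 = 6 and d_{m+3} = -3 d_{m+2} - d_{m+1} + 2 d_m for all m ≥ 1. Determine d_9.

-258

d_4 = -3*6 - (-5) + 2*3 = -7
d_5 = -3*(-7) - 6 + 2*(-5) = 5
d_6 = -3*5 - (-7) + 2*6 = 4
d_7 = -3*4 - 5 + 2*(-7) = -31
d_8 = -3*(-31) - 4 + 2*5 = 99
d_9 = -3*99 - (-31) + 2*4 = -258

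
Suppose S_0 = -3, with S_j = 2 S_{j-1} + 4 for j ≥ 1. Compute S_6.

60

S_1 = 2(-3) + 4 = -2
S_2 = 2(-2) + 4 = 0
S_3 = 2(0) + 4 = 4
S_4 = 2(4) + 4 = 12
S_5 = 2(12) + 4 = 28
S_6 = 2(28) + 4 = 60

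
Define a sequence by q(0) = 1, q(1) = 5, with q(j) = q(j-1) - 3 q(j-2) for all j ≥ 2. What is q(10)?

q(2) = 5 - 3·1 = 2
q(3) = 2 - 3·5 = -13
q(4) = (-13) - 3·2 = -19
q(5) = (-19) - 3·(-13) = 20
q(6) = 20 - 3·(-19) = 77
q(7) = 77 - 3·20 = 17
q(8) = 17 - 3·77 = -214
q(9) = (-214) - 3·17 = -265
q(10) = (-265) - 3·(-214) = 377

377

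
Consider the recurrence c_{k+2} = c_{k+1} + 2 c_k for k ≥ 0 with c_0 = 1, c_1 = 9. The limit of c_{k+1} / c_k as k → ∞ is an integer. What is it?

2

The characteristic equation is r^2 - r - 2 = 0, which factors as (r - 2)(r + 1) = 0.
So the roots are 2 and -1. Since |2| > |-1| and the coefficient of 2^k is non-zero, the ratio tends to 2.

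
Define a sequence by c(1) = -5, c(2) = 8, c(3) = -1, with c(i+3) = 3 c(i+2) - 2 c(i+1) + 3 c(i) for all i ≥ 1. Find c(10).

c(4) = 3·(-1) - 2·8 + 3·(-5) = -34
c(5) = 3·(-34) - 2·(-1) + 3·8 = -76
c(6) = 3·(-76) - 2·(-34) + 3·(-1) = -163
c(7) = 3·(-163) - 2·(-76) + 3·(-34) = -439
c(8) = 3·(-439) - 2·(-163) + 3·(-76) = -1219
c(9) = 3·(-1219) - 2·(-439) + 3·(-163) = -3268
c(10) = 3·(-3268) - 2·(-1219) + 3·(-439) = -8683

-8683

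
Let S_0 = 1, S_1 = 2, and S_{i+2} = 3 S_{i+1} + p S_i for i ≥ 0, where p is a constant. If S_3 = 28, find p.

2

S_2 = 6 + p
S_3 = 18 + 5p
So 18 + 5p = 28, giving p = 2.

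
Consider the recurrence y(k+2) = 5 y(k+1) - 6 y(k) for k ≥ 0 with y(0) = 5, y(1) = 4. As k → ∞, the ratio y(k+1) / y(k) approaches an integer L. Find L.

The characteristic equation is r^2 - 5r + 6 = 0, which factors as (r - 3)(r - 2) = 0.
So the roots are 3 and 2. Since |3| > |2| and the coefficient of 3^k is non-zero, the ratio tends to 3.

3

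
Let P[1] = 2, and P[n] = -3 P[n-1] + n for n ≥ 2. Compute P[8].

-3415

P[2] = -3·2 + 2 = -4
P[3] = -3·(-4) + 3 = 15
P[4] = -3·15 + 4 = -41
P[5] = -3·(-41) + 5 = 128
P[6] = -3·128 + 6 = -378
P[7] = -3·(-378) + 7 = 1141
P[8] = -3·1141 + 8 = -3415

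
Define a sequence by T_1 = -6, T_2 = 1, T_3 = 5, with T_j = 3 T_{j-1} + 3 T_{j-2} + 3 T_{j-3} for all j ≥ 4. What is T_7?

T_4 = 3*5 + 3*1 + 3*(-6) = 0
T_5 = 3*0 + 3*5 + 3*1 = 18
T_6 = 3*18 + 3*0 + 3*5 = 69
T_7 = 3*69 + 3*18 + 3*0 = 261

261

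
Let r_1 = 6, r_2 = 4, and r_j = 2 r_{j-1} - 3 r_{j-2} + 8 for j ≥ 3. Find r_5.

-2

r_3 = 2·4 - 3·6 + 8 = -2
r_4 = 2·(-2) - 3·4 + 8 = -8
r_5 = 2·(-8) - 3·(-2) + 8 = -2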